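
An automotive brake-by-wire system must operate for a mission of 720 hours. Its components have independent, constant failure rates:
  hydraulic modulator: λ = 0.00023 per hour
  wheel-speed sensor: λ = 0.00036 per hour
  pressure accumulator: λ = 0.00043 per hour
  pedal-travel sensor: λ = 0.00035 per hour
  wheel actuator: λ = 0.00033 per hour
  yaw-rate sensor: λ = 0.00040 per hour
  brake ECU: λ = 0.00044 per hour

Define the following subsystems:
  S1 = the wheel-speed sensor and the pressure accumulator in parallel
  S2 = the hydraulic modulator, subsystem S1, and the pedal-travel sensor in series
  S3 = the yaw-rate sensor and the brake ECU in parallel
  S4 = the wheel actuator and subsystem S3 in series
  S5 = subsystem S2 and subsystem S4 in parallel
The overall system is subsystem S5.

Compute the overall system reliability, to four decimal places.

0.8989

R(hydraulic modulator) = exp(−0.00023 × 720) = 0.847385
R(wheel-speed sensor) = exp(−0.00036 × 720) = 0.771669
R(pressure accumulator) = exp(−0.00043 × 720) = 0.733740
R(pedal-travel sensor) = exp(−0.00035 × 720) = 0.777245
R(wheel actuator) = exp(−0.00033 × 720) = 0.788518
R(yaw-rate sensor) = exp(−0.00040 × 720) = 0.749762
R(brake ECU) = exp(−0.00044 × 720) = 0.728476
Parallel (wheel-speed sensor and pressure accumulator): 1 − (1 − 0.771669)(1 − 0.733740) = 0.939205
Series (hydraulic modulator, [0.939205], and pedal-travel sensor): 0.847385 × 0.939205 × 0.777245 = 0.618585
Parallel (yaw-rate sensor and brake ECU): 1 − (1 − 0.749762)(1 − 0.728476) = 0.932054
Series (wheel actuator and [0.932054]): 0.788518 × 0.932054 = 0.734941
Parallel ([0.618585] and [0.734941]): 1 − (1 − 0.618585)(1 − 0.734941) = 0.8989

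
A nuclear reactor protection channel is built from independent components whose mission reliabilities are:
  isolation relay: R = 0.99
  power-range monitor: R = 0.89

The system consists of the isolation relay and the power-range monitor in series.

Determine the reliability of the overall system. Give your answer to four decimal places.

0.8811

Series (isolation relay and power-range monitor): 0.990000 × 0.890000 = 0.8811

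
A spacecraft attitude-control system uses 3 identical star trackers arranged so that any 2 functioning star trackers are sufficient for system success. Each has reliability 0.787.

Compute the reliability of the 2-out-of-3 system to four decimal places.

0.8832

R = Σ_{i=2}^{3} C(3,i) p^i (1−p)^{3−i} with p = 0.787
C(3,2)·0.787^2·0.213^1 = 0.395777
C(3,3)·0.787^3·0.213^0 = 0.487443
Sum = 0.8832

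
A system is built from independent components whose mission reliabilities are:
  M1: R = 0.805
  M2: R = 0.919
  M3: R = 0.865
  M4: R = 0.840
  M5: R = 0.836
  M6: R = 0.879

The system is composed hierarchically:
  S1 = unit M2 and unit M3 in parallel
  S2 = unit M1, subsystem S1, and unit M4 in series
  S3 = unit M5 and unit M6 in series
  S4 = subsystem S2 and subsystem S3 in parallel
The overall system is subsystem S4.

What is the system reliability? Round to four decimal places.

0.9122

Parallel (M2 and M3): 1 − (1 − 0.919000)(1 − 0.865000) = 0.989065
Series (M1, [0.989065], and M4): 0.805000 × 0.989065 × 0.840000 = 0.668806
Series (M5 and M6): 0.836000 × 0.879000 = 0.734844
Parallel ([0.668806] and [0.734844]): 1 − (1 − 0.668806)(1 − 0.734844) = 0.9122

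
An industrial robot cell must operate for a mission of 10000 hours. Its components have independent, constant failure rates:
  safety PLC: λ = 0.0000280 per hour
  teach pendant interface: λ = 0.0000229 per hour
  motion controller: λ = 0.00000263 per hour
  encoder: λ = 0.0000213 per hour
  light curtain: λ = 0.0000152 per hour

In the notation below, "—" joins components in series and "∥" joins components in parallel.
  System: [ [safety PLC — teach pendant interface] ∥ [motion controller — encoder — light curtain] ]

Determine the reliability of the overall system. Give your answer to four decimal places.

0.8708

R(safety PLC) = exp(−0.0000280 × 10000) = 0.755784
R(teach pendant interface) = exp(−0.0000229 × 10000) = 0.795329
R(motion controller) = exp(−0.00000263 × 10000) = 0.974043
R(encoder) = exp(−0.0000213 × 10000) = 0.808156
R(light curtain) = exp(−0.0000152 × 10000) = 0.858988
Series (safety PLC and teach pendant interface): 0.755784 × 0.795329 = 0.601097
Series (motion controller, encoder, and light curtain): 0.974043 × 0.808156 × 0.858988 = 0.676177
Parallel ([0.601097] and [0.676177]): 1 − (1 − 0.601097)(1 − 0.676177) = 0.8708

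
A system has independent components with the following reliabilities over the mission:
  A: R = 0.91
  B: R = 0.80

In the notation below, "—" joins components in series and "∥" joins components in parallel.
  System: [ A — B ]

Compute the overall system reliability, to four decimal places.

0.7280

Series (A and B): 0.910000 × 0.800000 = 0.7280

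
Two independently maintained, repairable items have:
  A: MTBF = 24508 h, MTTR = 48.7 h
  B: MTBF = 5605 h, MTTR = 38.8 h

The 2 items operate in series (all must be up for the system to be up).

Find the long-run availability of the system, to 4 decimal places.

A(A) = MTBF/(MTBF+MTTR) = 24508/(24508+48.7) = 0.998017
A(B) = MTBF/(MTBF+MTTR) = 5605/(5605+38.8) = 0.993125
Series availability: 0.998017 × 0.993125 = 0.9912

0.9912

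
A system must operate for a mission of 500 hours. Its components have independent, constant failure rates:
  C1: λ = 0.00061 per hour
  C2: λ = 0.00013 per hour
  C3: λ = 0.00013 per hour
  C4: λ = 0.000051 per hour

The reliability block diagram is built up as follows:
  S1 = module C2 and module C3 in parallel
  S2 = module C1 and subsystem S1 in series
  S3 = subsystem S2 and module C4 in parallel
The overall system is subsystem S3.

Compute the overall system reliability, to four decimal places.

R(C1) = exp(−0.00061 × 500) = 0.737123
R(C2) = exp(−0.00013 × 500) = 0.937067
R(C3) = exp(−0.00013 × 500) = 0.937067
R(C4) = exp(−0.000051 × 500) = 0.974822
Parallel (C2 and C3): 1 − (1 − 0.937067)(1 − 0.937067) = 0.996039
Series (C1 and [0.996039]): 0.737123 × 0.996039 = 0.734203
Parallel ([0.734203] and C4): 1 − (1 − 0.734203)(1 − 0.974822) = 0.9933

0.9933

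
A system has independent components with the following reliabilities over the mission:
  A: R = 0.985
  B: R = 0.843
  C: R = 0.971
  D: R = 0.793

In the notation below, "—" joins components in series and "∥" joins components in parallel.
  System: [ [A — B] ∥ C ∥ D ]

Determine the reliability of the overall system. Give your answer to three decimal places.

0.999

Series (A and B): 0.98500 × 0.84300 = 0.83036
Parallel ([0.83036], C, and D): 1 − (1 − 0.83036)(1 − 0.97100)(1 − 0.79300) = 0.999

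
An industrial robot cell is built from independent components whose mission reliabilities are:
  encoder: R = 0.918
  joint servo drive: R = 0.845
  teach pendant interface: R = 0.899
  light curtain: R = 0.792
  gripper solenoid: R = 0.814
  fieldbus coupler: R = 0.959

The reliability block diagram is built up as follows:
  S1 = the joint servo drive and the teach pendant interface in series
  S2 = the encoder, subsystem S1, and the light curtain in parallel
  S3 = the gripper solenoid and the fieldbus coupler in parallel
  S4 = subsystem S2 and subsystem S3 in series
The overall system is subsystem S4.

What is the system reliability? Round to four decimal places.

0.9883

Series (joint servo drive and teach pendant interface): 0.845000 × 0.899000 = 0.759655
Parallel (encoder, [0.759655], and light curtain): 1 − (1 − 0.918000)(1 − 0.759655)(1 − 0.792000) = 0.995901
Parallel (gripper solenoid and fieldbus coupler): 1 − (1 − 0.814000)(1 − 0.959000) = 0.992374
Series ([0.995901] and [0.992374]): 0.995901 × 0.992374 = 0.9883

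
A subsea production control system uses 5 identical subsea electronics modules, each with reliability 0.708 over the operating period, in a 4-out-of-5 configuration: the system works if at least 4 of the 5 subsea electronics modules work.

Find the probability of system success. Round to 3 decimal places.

0.545

R = Σ_{i=4}^{5} C(5,i) p^i (1−p)^{5−i} with p = 0.708
C(5,4)·0.708^4·0.292^1 = 0.36685
C(5,5)·0.708^5·0.292^0 = 0.17790
Sum = 0.545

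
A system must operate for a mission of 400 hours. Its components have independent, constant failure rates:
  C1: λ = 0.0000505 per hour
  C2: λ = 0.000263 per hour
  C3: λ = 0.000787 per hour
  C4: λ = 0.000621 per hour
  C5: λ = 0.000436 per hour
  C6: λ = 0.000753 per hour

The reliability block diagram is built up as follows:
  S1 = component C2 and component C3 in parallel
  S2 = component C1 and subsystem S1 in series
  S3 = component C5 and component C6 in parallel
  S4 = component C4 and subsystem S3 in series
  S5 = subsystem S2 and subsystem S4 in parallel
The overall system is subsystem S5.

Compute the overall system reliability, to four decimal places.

0.9883

R(C1) = exp(−0.0000505 × 400) = 0.980003
R(C2) = exp(−0.000263 × 400) = 0.900144
R(C3) = exp(−0.000787 × 400) = 0.729935
R(C4) = exp(−0.000621 × 400) = 0.780048
R(C5) = exp(−0.000436 × 400) = 0.839961
R(C6) = exp(−0.000753 × 400) = 0.739930
Parallel (C2 and C3): 1 − (1 − 0.900144)(1 − 0.729935) = 0.973032
Series (C1 and [0.973032]): 0.980003 × 0.973032 = 0.953574
Parallel (C5 and C6): 1 − (1 − 0.839961)(1 − 0.739930) = 0.958379
Series (C4 and [0.958379]): 0.780048 × 0.958379 = 0.747582
Parallel ([0.953574] and [0.747582]): 1 − (1 − 0.953574)(1 − 0.747582) = 0.9883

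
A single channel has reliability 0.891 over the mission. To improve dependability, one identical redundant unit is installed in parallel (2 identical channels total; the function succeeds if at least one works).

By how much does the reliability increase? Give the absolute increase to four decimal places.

R_before = 0.891
R_after = 1 − (1 − 0.891)^2 = 0.9881
ΔR = 0.9881 − 0.891 = 0.0971

0.0971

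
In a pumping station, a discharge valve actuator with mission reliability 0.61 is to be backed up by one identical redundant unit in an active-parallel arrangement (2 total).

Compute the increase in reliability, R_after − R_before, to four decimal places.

0.2379

R_before = 0.61
R_after = 1 − (1 − 0.61)^2 = 0.8479
ΔR = 0.8479 − 0.61 = 0.2379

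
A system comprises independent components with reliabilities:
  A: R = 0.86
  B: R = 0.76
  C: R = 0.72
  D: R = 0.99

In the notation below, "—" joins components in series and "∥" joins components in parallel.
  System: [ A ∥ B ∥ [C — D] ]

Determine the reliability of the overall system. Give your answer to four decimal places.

0.9904

Series (C and D): 0.720000 × 0.990000 = 0.712800
Parallel (A, B, and [0.712800]): 1 − (1 − 0.860000)(1 − 0.760000)(1 − 0.712800) = 0.9904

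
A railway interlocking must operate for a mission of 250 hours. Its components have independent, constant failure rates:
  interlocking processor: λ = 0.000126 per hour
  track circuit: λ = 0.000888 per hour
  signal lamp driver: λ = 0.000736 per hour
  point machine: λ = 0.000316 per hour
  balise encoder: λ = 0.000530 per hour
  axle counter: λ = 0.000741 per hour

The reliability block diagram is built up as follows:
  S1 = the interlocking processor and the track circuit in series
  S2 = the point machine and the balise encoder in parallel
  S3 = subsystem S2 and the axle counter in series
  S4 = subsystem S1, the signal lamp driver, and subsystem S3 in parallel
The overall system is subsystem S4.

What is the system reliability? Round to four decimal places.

0.9933

R(interlocking processor) = exp(−0.000126 × 250) = 0.968991
R(track circuit) = exp(−0.000888 × 250) = 0.800915
R(signal lamp driver) = exp(−0.000736 × 250) = 0.831936
R(point machine) = exp(−0.000316 × 250) = 0.924040
R(balise encoder) = exp(−0.000530 × 250) = 0.875903
R(axle counter) = exp(−0.000741 × 250) = 0.830897
Series (interlocking processor and track circuit): 0.968991 × 0.800915 = 0.776079
Parallel (point machine and balise encoder): 1 − (1 − 0.924040)(1 − 0.875903) = 0.990574
Series ([0.990574] and axle counter): 0.990574 × 0.830897 = 0.823065
Parallel ([0.776079], signal lamp driver, and [0.823065]): 1 − (1 − 0.776079)(1 − 0.831936)(1 − 0.823065) = 0.9933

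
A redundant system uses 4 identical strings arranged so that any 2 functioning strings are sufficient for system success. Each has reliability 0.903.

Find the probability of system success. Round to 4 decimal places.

R = Σ_{i=2}^{4} C(4,i) p^i (1−p)^{4−i} with p = 0.903
C(4,2)·0.903^2·0.097^2 = 0.046033
C(4,3)·0.903^3·0.097^1 = 0.285690
C(4,4)·0.903^4·0.097^0 = 0.664892
Sum = 0.9966

0.9966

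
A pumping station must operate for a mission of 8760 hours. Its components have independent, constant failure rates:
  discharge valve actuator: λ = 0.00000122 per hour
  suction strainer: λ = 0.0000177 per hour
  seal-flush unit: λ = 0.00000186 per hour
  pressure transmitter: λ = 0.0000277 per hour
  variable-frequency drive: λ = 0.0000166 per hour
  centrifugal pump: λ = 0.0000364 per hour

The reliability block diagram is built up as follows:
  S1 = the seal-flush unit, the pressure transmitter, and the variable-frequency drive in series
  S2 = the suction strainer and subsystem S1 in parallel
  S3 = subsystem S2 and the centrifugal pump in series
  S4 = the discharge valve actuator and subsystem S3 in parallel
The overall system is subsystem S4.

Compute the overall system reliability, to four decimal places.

R(discharge valve actuator) = exp(−0.00000122 × 8760) = 0.989370
R(suction strainer) = exp(−0.0000177 × 8760) = 0.856371
R(seal-flush unit) = exp(−0.00000186 × 8760) = 0.983838
R(pressure transmitter) = exp(−0.0000277 × 8760) = 0.784544
R(variable-frequency drive) = exp(−0.0000166 × 8760) = 0.864663
R(centrifugal pump) = exp(−0.0000364 × 8760) = 0.726974
Series (seal-flush unit, pressure transmitter, and variable-frequency drive): 0.983838 × 0.784544 × 0.864663 = 0.667402
Parallel (suction strainer and [0.667402]): 1 − (1 − 0.856371)(1 − 0.667402) = 0.952229
Series ([0.952229] and centrifugal pump): 0.952229 × 0.726974 = 0.692246
Parallel (discharge valve actuator and [0.692246]): 1 − (1 − 0.989370)(1 − 0.692246) = 0.9967

0.9967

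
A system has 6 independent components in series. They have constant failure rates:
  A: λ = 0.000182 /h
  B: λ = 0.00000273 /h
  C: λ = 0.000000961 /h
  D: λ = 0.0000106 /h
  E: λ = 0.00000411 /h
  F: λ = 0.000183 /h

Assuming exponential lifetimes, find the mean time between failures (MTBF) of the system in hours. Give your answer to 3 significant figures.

Series of exponential components: λ_sys = Σ λ_i
λ_sys = 0.000182 + 0.00000273 + 0.000000961 + 0.0000106 + 0.00000411 + 0.000183 = 3.8340e-04 /h
MTBF = 1 / λ_sys = 2610 h

2610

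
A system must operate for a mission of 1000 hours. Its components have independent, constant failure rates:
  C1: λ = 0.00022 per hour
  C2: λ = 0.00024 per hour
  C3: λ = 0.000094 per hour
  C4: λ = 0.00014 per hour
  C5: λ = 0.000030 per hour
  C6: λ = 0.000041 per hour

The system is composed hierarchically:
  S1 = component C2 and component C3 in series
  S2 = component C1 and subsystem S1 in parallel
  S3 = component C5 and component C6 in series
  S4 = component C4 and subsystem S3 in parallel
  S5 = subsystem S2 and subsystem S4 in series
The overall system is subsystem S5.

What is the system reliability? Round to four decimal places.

0.9355

R(C1) = exp(−0.00022 × 1000) = 0.802519
R(C2) = exp(−0.00024 × 1000) = 0.786628
R(C3) = exp(−0.000094 × 1000) = 0.910283
R(C4) = exp(−0.00014 × 1000) = 0.869358
R(C5) = exp(−0.000030 × 1000) = 0.970446
R(C6) = exp(−0.000041 × 1000) = 0.959829
Series (C2 and C3): 0.786628 × 0.910283 = 0.716054
Parallel (C1 and [0.716054]): 1 − (1 − 0.802519)(1 − 0.716054) = 0.943926
Series (C5 and C6): 0.970446 × 0.959829 = 0.931462
Parallel (C4 and [0.931462]): 1 − (1 − 0.869358)(1 − 0.931462) = 0.991046
Series ([0.943926] and [0.991046]): 0.943926 × 0.991046 = 0.9355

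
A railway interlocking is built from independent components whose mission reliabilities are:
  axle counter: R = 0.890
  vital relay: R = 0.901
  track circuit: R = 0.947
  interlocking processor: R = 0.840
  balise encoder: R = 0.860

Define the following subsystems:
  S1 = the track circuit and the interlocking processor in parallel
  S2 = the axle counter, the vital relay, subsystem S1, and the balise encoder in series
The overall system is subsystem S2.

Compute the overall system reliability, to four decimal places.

0.6838

Parallel (track circuit and interlocking processor): 1 − (1 − 0.947000)(1 − 0.840000) = 0.991520
Series (axle counter, vital relay, [0.991520], and balise encoder): 0.890000 × 0.901000 × 0.991520 × 0.860000 = 0.6838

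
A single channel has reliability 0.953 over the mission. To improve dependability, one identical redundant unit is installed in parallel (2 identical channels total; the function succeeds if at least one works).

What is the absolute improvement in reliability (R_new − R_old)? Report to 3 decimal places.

R_before = 0.953
R_after = 1 − (1 − 0.953)^2 = 0.998
ΔR = 0.998 − 0.953 = 0.045

0.045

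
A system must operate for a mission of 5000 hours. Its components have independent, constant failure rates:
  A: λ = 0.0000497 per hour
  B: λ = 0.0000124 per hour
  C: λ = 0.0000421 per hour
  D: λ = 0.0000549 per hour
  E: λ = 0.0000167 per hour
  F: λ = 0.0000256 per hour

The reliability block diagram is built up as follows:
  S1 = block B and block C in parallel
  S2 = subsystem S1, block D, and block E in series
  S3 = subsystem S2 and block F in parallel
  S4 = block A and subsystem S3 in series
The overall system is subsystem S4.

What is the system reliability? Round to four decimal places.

0.7510

R(A) = exp(−0.0000497 × 5000) = 0.779970
R(B) = exp(−0.0000124 × 5000) = 0.939883
R(C) = exp(−0.0000421 × 5000) = 0.810179
R(D) = exp(−0.0000549 × 5000) = 0.759952
R(E) = exp(−0.0000167 × 5000) = 0.919891
R(F) = exp(−0.0000256 × 5000) = 0.879853
Parallel (B and C): 1 − (1 − 0.939883)(1 − 0.810179) = 0.988589
Series ([0.988589], D, and E): 0.988589 × 0.759952 × 0.919891 = 0.691096
Parallel ([0.691096] and F): 1 − (1 − 0.691096)(1 − 0.879853) = 0.962886
Series (A and [0.962886]): 0.779970 × 0.962886 = 0.7510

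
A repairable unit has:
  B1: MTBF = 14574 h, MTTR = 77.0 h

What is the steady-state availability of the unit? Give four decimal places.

A(B1) = MTBF/(MTBF+MTTR) = 14574/(14574+77.0) = 0.9947

0.9947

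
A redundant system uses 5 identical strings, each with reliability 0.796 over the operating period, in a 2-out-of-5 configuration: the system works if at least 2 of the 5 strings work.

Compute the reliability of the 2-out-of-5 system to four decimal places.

0.9928

R = Σ_{i=2}^{5} C(5,i) p^i (1−p)^{5−i} with p = 0.796
C(5,2)·0.796^2·0.204^3 = 0.053792
C(5,3)·0.796^3·0.204^2 = 0.209894
C(5,4)·0.796^4·0.204^1 = 0.409499
C(5,5)·0.796^5·0.204^0 = 0.319570
Sum = 0.9928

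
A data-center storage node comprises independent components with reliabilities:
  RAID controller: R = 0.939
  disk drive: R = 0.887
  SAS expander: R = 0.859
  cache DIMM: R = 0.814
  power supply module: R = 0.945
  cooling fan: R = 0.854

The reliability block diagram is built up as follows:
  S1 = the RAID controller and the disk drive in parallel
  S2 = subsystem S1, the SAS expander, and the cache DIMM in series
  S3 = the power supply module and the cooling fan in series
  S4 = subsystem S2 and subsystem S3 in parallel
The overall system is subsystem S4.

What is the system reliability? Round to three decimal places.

0.941

Parallel (RAID controller and disk drive): 1 − (1 − 0.93900)(1 − 0.88700) = 0.99311
Series ([0.99311], SAS expander, and cache DIMM): 0.99311 × 0.85900 × 0.81400 = 0.69441
Series (power supply module and cooling fan): 0.94500 × 0.85400 = 0.80703
Parallel ([0.69441] and [0.80703]): 1 − (1 − 0.69441)(1 − 0.80703) = 0.941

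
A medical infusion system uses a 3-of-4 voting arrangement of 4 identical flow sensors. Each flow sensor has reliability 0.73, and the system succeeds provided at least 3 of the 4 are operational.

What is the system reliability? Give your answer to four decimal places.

0.7041

R = Σ_{i=3}^{4} C(4,i) p^i (1−p)^{4−i} with p = 0.73
C(4,3)·0.73^3·0.27^1 = 0.420138
C(4,4)·0.73^4·0.27^0 = 0.283982
Sum = 0.7041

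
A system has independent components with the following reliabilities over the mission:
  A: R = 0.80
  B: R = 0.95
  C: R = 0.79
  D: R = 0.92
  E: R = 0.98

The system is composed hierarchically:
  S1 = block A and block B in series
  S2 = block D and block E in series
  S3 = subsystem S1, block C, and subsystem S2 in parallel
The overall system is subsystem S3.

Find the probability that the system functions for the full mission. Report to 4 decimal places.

0.9950

Series (A and B): 0.800000 × 0.950000 = 0.760000
Series (D and E): 0.920000 × 0.980000 = 0.901600
Parallel ([0.760000], C, and [0.901600]): 1 − (1 − 0.760000)(1 − 0.790000)(1 − 0.901600) = 0.9950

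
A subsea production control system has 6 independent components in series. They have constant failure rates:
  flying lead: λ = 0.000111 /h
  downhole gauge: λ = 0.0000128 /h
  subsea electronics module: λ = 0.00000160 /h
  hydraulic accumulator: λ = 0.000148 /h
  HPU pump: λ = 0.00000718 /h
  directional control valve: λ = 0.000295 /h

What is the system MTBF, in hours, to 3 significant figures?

Series of exponential components: λ_sys = Σ λ_i
λ_sys = 0.000111 + 0.0000128 + 0.00000160 + 0.000148 + 0.00000718 + 0.000295 = 5.7558e-04 /h
MTBF = 1 / λ_sys = 1740 h

1740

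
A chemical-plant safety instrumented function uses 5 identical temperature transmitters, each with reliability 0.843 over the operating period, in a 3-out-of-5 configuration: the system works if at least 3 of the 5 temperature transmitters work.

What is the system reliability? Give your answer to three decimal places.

0.970

R = Σ_{i=3}^{5} C(5,i) p^i (1−p)^{5−i} with p = 0.843
C(5,3)·0.843^3·0.157^2 = 0.14767
C(5,4)·0.843^4·0.157^1 = 0.39644
C(5,5)·0.843^5·0.157^0 = 0.42573
Sum = 0.970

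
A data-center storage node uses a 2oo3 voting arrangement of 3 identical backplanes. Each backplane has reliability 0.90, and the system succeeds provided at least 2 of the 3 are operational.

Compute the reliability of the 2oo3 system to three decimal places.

0.972

R = Σ_{i=2}^{3} C(3,i) p^i (1−p)^{3−i} with p = 0.90
C(3,2)·0.90^2·0.10^1 = 0.24300
C(3,3)·0.90^3·0.10^0 = 0.72900
Sum = 0.972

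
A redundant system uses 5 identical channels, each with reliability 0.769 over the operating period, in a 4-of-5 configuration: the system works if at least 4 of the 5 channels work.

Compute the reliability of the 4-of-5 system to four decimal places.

R = Σ_{i=4}^{5} C(5,i) p^i (1−p)^{5−i} with p = 0.769
C(5,4)·0.769^4·0.231^1 = 0.403913
C(5,5)·0.769^5·0.231^0 = 0.268925
Sum = 0.6728

0.6728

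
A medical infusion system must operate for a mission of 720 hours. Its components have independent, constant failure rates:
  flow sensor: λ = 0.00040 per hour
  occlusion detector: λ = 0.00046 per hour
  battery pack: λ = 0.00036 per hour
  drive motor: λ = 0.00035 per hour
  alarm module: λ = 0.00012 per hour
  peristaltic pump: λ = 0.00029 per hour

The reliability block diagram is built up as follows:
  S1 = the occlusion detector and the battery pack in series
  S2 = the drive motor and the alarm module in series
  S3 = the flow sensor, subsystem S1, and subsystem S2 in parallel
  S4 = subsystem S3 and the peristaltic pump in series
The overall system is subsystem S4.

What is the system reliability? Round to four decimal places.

0.7856

R(flow sensor) = exp(−0.00040 × 720) = 0.749762
R(occlusion detector) = exp(−0.00046 × 720) = 0.718062
R(battery pack) = exp(−0.00036 × 720) = 0.771669
R(drive motor) = exp(−0.00035 × 720) = 0.777245
R(alarm module) = exp(−0.00012 × 720) = 0.917227
R(peristaltic pump) = exp(−0.00029 × 720) = 0.811558
Series (occlusion detector and battery pack): 0.718062 × 0.771669 = 0.554106
Series (drive motor and alarm module): 0.777245 × 0.917227 = 0.712910
Parallel (flow sensor, [0.554106], and [0.712910]): 1 − (1 − 0.749762)(1 − 0.554106)(1 − 0.712910) = 0.967967
Series ([0.967967] and peristaltic pump): 0.967967 × 0.811558 = 0.7856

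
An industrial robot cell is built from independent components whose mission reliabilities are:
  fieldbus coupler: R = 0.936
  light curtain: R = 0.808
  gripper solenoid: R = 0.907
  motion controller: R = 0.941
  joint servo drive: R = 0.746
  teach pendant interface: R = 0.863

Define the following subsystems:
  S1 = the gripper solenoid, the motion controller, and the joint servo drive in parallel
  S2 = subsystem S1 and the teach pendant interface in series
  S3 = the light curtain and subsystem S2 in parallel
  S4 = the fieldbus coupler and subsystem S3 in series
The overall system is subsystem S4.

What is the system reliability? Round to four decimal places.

0.9112

Parallel (gripper solenoid, motion controller, and joint servo drive): 1 − (1 − 0.907000)(1 − 0.941000)(1 − 0.746000) = 0.998606
Series ([0.998606] and teach pendant interface): 0.998606 × 0.863000 = 0.861797
Parallel (light curtain and [0.861797]): 1 − (1 − 0.808000)(1 − 0.861797) = 0.973465
Series (fieldbus coupler and [0.973465]): 0.936000 × 0.973465 = 0.9112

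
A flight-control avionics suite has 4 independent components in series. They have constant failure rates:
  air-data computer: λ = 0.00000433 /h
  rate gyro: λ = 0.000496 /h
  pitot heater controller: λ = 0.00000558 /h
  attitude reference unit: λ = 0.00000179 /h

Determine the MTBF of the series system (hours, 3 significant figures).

Series of exponential components: λ_sys = Σ λ_i
λ_sys = 0.00000433 + 0.000496 + 0.00000558 + 0.00000179 = 5.0770e-04 /h
MTBF = 1 / λ_sys = 1970 h

1970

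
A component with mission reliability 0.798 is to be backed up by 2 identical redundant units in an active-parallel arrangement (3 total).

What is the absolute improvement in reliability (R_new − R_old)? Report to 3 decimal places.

R_before = 0.798
R_after = 1 − (1 − 0.798)^3 = 0.992
ΔR = 0.992 − 0.798 = 0.194

0.194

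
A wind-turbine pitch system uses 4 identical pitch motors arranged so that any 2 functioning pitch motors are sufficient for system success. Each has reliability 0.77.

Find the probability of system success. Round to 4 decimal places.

0.9597

R = Σ_{i=2}^{4} C(4,i) p^i (1−p)^{4−i} with p = 0.77
C(4,2)·0.77^2·0.23^2 = 0.188186
C(4,3)·0.77^3·0.23^1 = 0.420010
C(4,4)·0.77^4·0.23^0 = 0.351530
Sum = 0.9597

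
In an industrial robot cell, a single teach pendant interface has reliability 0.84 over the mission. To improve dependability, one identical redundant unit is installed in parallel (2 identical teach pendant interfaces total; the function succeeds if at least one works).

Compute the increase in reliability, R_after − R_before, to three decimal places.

0.134

R_before = 0.84
R_after = 1 − (1 − 0.84)^2 = 0.974
ΔR = 0.974 − 0.84 = 0.134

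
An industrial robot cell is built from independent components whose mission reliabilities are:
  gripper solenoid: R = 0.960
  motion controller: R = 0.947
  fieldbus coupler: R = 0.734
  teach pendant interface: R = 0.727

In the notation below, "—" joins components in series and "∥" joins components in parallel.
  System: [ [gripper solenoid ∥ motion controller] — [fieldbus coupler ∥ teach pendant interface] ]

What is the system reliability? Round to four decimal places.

Parallel (gripper solenoid and motion controller): 1 − (1 − 0.960000)(1 − 0.947000) = 0.997880
Parallel (fieldbus coupler and teach pendant interface): 1 − (1 − 0.734000)(1 − 0.727000) = 0.927382
Series ([0.997880] and [0.927382]): 0.997880 × 0.927382 = 0.9254

0.9254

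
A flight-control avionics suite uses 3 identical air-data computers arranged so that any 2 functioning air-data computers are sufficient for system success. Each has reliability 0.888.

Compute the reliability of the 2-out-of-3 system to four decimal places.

R = Σ_{i=2}^{3} C(3,i) p^i (1−p)^{3−i} with p = 0.888
C(3,2)·0.888^2·0.112^1 = 0.264951
C(3,3)·0.888^3·0.112^0 = 0.700227
Sum = 0.9652

0.9652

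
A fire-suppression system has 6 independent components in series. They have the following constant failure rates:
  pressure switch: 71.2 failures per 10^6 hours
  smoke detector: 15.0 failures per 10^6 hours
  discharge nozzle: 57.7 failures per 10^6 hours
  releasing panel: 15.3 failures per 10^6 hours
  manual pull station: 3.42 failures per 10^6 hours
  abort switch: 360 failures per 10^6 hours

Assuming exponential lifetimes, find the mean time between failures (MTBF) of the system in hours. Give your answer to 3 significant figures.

Series of exponential components: λ_sys = Σ λ_i
λ_sys = 0.0000712 + 0.0000150 + 0.0000577 + 0.0000153 + 0.00000342 + 0.000360 = 5.2262e-04 /h
MTBF = 1 / λ_sys = 1910 h

1910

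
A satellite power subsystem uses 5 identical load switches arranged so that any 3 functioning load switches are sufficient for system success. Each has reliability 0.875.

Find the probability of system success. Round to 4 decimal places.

0.9839

R = Σ_{i=3}^{5} C(5,i) p^i (1−p)^{5−i} with p = 0.875
C(5,3)·0.875^3·0.125^2 = 0.104675
C(5,4)·0.875^4·0.125^1 = 0.366364
C(5,5)·0.875^5·0.125^0 = 0.512909
Sum = 0.9839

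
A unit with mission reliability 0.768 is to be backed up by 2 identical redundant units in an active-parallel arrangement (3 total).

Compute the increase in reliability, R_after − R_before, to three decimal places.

0.220

R_before = 0.768
R_after = 1 − (1 − 0.768)^3 = 0.988
ΔR = 0.988 − 0.768 = 0.220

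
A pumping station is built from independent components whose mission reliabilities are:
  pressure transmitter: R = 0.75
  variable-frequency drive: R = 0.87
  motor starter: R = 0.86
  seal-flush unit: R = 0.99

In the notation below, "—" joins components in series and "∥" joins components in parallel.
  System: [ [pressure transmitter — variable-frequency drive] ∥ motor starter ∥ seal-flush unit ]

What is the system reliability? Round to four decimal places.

0.9995

Series (pressure transmitter and variable-frequency drive): 0.750000 × 0.870000 = 0.652500
Parallel ([0.652500], motor starter, and seal-flush unit): 1 − (1 − 0.652500)(1 − 0.860000)(1 − 0.990000) = 0.9995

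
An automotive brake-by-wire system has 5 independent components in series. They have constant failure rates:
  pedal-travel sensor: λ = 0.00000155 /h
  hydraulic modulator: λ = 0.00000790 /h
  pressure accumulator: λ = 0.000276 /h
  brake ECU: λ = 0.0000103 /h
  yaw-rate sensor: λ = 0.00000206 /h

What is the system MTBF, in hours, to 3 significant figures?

Series of exponential components: λ_sys = Σ λ_i
λ_sys = 0.00000155 + 0.00000790 + 0.000276 + 0.0000103 + 0.00000206 = 2.9781e-04 /h
MTBF = 1 / λ_sys = 3360 h

3360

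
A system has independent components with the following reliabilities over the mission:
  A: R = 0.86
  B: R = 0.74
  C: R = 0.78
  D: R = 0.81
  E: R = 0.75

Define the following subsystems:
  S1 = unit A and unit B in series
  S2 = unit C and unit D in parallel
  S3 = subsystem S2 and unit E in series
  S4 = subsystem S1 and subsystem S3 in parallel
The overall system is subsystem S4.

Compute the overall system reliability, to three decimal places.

Series (A and B): 0.86000 × 0.74000 = 0.63640
Parallel (C and D): 1 − (1 − 0.78000)(1 − 0.81000) = 0.95820
Series ([0.95820] and E): 0.95820 × 0.75000 = 0.71865
Parallel ([0.63640] and [0.71865]): 1 − (1 − 0.63640)(1 − 0.71865) = 0.898

0.898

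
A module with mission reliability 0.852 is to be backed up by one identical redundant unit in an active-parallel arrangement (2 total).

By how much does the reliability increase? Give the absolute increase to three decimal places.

R_before = 0.852
R_after = 1 − (1 − 0.852)^2 = 0.978
ΔR = 0.978 − 0.852 = 0.126

0.126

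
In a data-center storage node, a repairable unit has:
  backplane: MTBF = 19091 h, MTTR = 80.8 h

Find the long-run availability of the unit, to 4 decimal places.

A(backplane) = MTBF/(MTBF+MTTR) = 19091/(19091+80.8) = 0.9958

0.9958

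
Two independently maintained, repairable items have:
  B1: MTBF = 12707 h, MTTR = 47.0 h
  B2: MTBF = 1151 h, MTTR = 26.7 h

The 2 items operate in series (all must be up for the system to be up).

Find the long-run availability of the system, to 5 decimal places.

A(B1) = MTBF/(MTBF+MTTR) = 12707/(12707+47.0) = 0.996315
A(B2) = MTBF/(MTBF+MTTR) = 1151/(1151+26.7) = 0.977329
Series availability: 0.996315 × 0.977329 = 0.97373

0.97373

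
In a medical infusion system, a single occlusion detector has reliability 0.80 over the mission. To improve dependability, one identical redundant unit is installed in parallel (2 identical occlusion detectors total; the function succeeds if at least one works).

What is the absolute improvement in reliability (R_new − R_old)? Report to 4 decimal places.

R_before = 0.80
R_after = 1 − (1 − 0.80)^2 = 0.9600
ΔR = 0.9600 − 0.80 = 0.1600

0.1600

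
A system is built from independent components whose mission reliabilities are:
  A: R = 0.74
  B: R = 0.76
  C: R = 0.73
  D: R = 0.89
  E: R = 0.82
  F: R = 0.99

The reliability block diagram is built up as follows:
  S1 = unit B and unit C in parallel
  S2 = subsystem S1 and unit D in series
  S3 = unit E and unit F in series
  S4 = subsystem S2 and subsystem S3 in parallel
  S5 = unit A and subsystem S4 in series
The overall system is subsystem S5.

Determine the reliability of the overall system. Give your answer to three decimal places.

Parallel (B and C): 1 − (1 − 0.76000)(1 − 0.73000) = 0.93520
Series ([0.93520] and D): 0.93520 × 0.89000 = 0.83233
Series (E and F): 0.82000 × 0.99000 = 0.81180
Parallel ([0.83233] and [0.81180]): 1 − (1 − 0.83233)(1 − 0.81180) = 0.96844
Series (A and [0.96844]): 0.74000 × 0.96844 = 0.717

0.717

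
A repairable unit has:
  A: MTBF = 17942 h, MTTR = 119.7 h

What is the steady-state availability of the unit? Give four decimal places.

0.9934

A(A) = MTBF/(MTBF+MTTR) = 17942/(17942+119.7) = 0.9934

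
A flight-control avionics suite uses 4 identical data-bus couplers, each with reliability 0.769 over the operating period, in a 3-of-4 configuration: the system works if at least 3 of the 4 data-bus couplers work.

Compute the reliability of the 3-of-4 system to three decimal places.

R = Σ_{i=3}^{4} C(4,i) p^i (1−p)^{4−i} with p = 0.769
C(4,3)·0.769^3·0.231^1 = 0.42020
C(4,4)·0.769^4·0.231^0 = 0.34971
Sum = 0.770

0.770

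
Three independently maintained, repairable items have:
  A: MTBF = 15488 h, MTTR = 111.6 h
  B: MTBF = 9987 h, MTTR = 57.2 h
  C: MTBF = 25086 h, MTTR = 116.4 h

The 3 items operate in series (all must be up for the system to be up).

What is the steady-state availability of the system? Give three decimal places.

0.983

A(A) = MTBF/(MTBF+MTTR) = 15488/(15488+111.6) = 0.992846
A(B) = MTBF/(MTBF+MTTR) = 9987/(9987+57.2) = 0.994305
A(C) = MTBF/(MTBF+MTTR) = 25086/(25086+116.4) = 0.995381
Series availability: 0.992846 × 0.994305 × 0.995381 = 0.983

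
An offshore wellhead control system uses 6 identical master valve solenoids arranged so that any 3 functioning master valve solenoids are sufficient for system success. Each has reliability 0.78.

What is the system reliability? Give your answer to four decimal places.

R = Σ_{i=3}^{6} C(6,i) p^i (1−p)^{6−i} with p = 0.78
C(6,3)·0.78^3·0.22^3 = 0.101061
C(6,4)·0.78^4·0.22^2 = 0.268729
C(6,5)·0.78^5·0.22^1 = 0.381107
C(6,6)·0.78^6·0.22^0 = 0.225200
Sum = 0.9761

0.9761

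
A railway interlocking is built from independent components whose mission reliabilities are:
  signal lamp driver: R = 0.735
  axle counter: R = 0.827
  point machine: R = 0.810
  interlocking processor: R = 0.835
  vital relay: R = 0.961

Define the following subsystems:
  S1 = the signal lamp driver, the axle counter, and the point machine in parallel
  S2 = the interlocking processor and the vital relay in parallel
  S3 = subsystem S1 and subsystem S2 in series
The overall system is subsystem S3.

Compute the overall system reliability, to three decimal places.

Parallel (signal lamp driver, axle counter, and point machine): 1 − (1 − 0.73500)(1 − 0.82700)(1 − 0.81000) = 0.99129
Parallel (interlocking processor and vital relay): 1 − (1 − 0.83500)(1 − 0.96100) = 0.99357
Series ([0.99129] and [0.99357]): 0.99129 × 0.99357 = 0.985

0.985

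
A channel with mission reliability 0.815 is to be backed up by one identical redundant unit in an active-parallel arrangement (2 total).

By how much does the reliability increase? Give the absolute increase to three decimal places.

0.151

R_before = 0.815
R_after = 1 − (1 − 0.815)^2 = 0.966
ΔR = 0.966 − 0.815 = 0.151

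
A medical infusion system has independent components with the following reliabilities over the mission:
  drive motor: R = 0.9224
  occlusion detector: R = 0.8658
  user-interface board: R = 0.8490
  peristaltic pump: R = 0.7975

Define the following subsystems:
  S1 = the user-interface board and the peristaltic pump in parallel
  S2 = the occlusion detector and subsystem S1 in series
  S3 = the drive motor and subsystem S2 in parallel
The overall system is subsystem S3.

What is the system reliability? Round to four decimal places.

Parallel (user-interface board and peristaltic pump): 1 − (1 − 0.849000)(1 − 0.797500) = 0.969423
Series (occlusion detector and [0.969423]): 0.865800 × 0.969423 = 0.839326
Parallel (drive motor and [0.839326]): 1 − (1 − 0.922400)(1 − 0.839326) = 0.9875

0.9875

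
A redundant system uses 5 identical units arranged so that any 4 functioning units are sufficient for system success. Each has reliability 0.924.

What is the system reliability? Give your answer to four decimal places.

0.9505

R = Σ_{i=4}^{5} C(5,i) p^i (1−p)^{5−i} with p = 0.924
C(5,4)·0.924^4·0.076^1 = 0.276995
C(5,5)·0.924^5·0.076^0 = 0.673535
Sum = 0.9505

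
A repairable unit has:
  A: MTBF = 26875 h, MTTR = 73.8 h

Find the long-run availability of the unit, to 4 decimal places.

A(A) = MTBF/(MTBF+MTTR) = 26875/(26875+73.8) = 0.9973

0.9973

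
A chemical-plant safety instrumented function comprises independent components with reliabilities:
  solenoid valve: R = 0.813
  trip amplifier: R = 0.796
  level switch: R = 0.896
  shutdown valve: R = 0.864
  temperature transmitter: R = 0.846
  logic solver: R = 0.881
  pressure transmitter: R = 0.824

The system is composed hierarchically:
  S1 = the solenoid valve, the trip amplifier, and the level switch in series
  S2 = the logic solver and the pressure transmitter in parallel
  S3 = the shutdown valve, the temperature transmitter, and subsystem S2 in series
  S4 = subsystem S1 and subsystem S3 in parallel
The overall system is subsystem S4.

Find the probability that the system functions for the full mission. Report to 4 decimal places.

Series (solenoid valve, trip amplifier, and level switch): 0.813000 × 0.796000 × 0.896000 = 0.579845
Parallel (logic solver and pressure transmitter): 1 − (1 − 0.881000)(1 − 0.824000) = 0.979056
Series (shutdown valve, temperature transmitter, and [0.979056]): 0.864000 × 0.846000 × 0.979056 = 0.715635
Parallel ([0.579845] and [0.715635]): 1 − (1 − 0.579845)(1 − 0.715635) = 0.8805

0.8805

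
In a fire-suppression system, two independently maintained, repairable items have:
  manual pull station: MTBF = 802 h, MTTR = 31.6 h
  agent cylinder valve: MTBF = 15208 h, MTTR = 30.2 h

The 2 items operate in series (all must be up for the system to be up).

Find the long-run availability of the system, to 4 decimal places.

A(manual pull station) = MTBF/(MTBF+MTTR) = 802/(802+31.6) = 0.962092
A(agent cylinder valve) = MTBF/(MTBF+MTTR) = 15208/(15208+30.2) = 0.998018
Series availability: 0.962092 × 0.998018 = 0.9602

0.9602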